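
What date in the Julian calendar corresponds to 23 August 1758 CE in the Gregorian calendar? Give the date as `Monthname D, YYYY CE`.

The Julian–Gregorian offset here is 11 days (Julian trailing).
23 August 1758 Gregorian − 11 days → 12 August 1758 Julian.

August 12, 1758 CE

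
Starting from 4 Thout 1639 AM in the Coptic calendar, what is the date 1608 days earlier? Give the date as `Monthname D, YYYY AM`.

Parmouti 12, 1634 AM

Counting 1608 days back from JDN 2423312 reaches JDN 2421704, which is Parmouti 12, 1634 AM.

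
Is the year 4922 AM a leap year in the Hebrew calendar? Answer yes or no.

no

Hebrew year 4922 is year 1 of its 19-year Metonic cycle; leap years are at positions 3, 6, 8, 11, 14, 17, 19, so it is a common year (12 months).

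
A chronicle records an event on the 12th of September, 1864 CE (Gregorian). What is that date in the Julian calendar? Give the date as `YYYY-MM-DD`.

1864-08-31

The Julian–Gregorian offset here is 12 days (Julian trailing).
12 September 1864 Gregorian − 12 days → 31 August 1864 Julian.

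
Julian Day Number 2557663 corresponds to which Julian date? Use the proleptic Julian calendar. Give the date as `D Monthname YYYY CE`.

The Gregorian equivalent of JDN 2557663 is 17 July 2290.
In the Julian calendar that day is 2 July 2290 CE.

2 July 2290 CE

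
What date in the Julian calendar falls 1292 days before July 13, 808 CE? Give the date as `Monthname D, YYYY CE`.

December 29, 804 CE

Counting 1292 days back from JDN 2016374 reaches JDN 2015082, which is December 29, 804 CE.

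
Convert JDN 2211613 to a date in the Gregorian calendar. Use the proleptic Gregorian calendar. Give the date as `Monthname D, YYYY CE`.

Counting from JDN 2299161 = 15 Oct 1582 gives an offset of -87548 days.

February 2, 1343 CE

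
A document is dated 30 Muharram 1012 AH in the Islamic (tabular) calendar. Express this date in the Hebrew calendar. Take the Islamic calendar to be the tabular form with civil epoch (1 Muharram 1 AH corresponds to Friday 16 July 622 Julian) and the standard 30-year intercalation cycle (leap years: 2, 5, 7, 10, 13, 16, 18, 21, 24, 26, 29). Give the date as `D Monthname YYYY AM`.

2 Av 5363 AM

Julian Day Number of the source date = 2306734.
Converting JDN 2306734 to the Hebrew calendar gives 2 Av 5363 AM.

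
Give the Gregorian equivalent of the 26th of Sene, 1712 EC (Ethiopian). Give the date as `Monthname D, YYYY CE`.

Julian Day Number of the source date = 2349459.
Converting JDN 2349459 to the Gregorian calendar gives 1 July 1720 CE.

July 1, 1720 CE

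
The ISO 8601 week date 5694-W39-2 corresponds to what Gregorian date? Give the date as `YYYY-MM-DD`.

5694-09-28

ISO week 1 of 5694 is the week containing the first Thursday of 5694.
Week 39, day 2 (Tuesday) lands on 5694-09-28.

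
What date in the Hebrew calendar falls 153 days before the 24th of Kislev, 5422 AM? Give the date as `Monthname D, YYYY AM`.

Tammuz 19, 5421 AM

The starting date is JDN 2328078; 2328078 − 153 = 2327925.
JDN 2327925 corresponds to Tammuz 19, 5421 AM.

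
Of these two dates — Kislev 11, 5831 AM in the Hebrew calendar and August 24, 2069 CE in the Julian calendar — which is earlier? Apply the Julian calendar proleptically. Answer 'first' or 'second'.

The two dates have Julian Day Numbers 2477430 and 2476996 respectively.
Since 2476996 < 2477430, the second date comes first.

second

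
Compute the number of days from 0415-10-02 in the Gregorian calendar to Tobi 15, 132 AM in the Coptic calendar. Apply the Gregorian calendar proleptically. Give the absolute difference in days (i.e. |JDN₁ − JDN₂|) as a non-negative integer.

102

First date → JDN 1872910; second date → JDN 1873012.
The interval is |1872910 − 1873012| = 102 days.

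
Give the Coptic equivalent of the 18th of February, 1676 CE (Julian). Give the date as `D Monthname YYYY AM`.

Both dates share Julian Day Number 2333265; in the Coptic calendar that is 23 Meshir 1392 AM.

23 Meshir 1392 AM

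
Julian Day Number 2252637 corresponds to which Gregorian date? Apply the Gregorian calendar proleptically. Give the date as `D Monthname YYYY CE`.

JDN 2451545 is 1 Jan 2000; 2252637 is −198908 days from there.

30 May 1455 CE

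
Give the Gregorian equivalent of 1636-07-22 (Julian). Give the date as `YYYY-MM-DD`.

For dates in this range the Gregorian date is 10 days ahead of the Julian.
22 July 1636 Julian + 10 days → 1 August 1636 Gregorian.

1636-08-01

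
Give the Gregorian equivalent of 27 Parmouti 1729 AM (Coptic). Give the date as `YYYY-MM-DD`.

2013-05-05

Julian Day Number of the source date = 2456418.
Converting JDN 2456418 to the Gregorian calendar gives 5 May 2013 CE.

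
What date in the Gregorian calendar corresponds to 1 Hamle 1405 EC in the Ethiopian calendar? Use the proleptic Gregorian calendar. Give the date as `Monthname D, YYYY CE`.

July 4, 1413 CE

Julian Day Number of the source date = 2237332.
Converting JDN 2237332 to the Gregorian calendar gives 4 July 1413 CE.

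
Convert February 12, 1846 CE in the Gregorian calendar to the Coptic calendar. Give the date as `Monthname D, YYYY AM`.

Meshir 6, 1562 AM

Both dates share Julian Day Number 2395340; in the Coptic calendar that is 6 Meshir 1562 AM.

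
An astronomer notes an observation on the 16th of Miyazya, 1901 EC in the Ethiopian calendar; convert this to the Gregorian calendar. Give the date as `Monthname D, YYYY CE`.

Both dates share Julian Day Number 2418421; in the Gregorian calendar that is 24 April 1909 CE.

April 24, 1909 CE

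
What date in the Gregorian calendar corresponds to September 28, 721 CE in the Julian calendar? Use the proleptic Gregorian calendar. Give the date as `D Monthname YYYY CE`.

2 October 721 CE

At this point the Julian calendar is 4 days behind the Gregorian.
28 September 721 Julian + 4 days → 2 October 721 Gregorian.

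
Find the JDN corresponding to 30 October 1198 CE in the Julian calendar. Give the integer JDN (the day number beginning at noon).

In the proleptic Gregorian calendar the same day is 6 November 1198.
JDN 2400001 is 17 November 1858 CE (Gregorian), MJD 0; the target day is −241071 days from there, so JDN = 2158930.

2158930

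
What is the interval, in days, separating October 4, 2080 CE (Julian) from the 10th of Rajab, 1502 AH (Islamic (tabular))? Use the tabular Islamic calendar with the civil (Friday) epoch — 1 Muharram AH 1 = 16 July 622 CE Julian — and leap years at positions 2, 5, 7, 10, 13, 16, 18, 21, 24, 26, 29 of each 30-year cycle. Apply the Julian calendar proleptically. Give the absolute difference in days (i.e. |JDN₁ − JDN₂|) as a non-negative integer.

525

First date → JDN 2481055; second date → JDN 2480530.
The interval is |2481055 − 2480530| = 525 days.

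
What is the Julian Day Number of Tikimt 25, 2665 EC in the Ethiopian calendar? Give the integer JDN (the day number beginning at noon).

In the Gregorian calendar the same day is 9 November 2672.
JDN 2299161 is 15 October 1582 CE (Gregorian); the target day is +398140 days from there, so JDN = 2697301.

2697301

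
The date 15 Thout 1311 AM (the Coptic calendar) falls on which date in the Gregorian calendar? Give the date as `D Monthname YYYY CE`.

Julian Day Number of the source date = 2303521.
Converting JDN 2303521 to the Gregorian calendar gives 22 September 1594 CE.

22 September 1594 CE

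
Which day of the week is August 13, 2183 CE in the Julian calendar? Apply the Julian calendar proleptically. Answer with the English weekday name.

This is JDN 2518623 (27 August 2183 Gregorian).
2518623 ≡ 2 (mod 7); counting from Monday = 0 gives Wednesday.

Wednesday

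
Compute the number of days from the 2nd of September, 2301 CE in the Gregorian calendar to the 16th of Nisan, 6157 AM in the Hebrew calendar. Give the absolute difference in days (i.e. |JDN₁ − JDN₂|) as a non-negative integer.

JDN of the first date = 2561727.
JDN of the second date = 2596650.
|2596650 − 2561727| = 34923.

34923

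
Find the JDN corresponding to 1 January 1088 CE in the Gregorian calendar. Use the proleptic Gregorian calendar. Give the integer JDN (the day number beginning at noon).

JDN 2400001 is 17 November 1858 CE (Gregorian), MJD 0; the target day is −281557 days from there, so JDN = 2118444.

2118444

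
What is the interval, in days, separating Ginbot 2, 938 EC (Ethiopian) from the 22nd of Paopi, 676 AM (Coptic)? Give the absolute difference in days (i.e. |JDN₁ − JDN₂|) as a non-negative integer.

JDN of the first date = 2066701.
JDN of the second date = 2071625.
|2071625 − 2066701| = 4924.

4924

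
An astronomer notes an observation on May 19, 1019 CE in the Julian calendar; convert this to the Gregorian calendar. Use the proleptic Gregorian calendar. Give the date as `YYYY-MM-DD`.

At this point the Julian calendar is 6 days behind the Gregorian.
19 May 1019 Julian + 6 days → 25 May 1019 Gregorian.

1019-05-25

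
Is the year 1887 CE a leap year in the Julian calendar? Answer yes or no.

no

1887 mod 4 = 3, so it is a common year in the Julian calendar.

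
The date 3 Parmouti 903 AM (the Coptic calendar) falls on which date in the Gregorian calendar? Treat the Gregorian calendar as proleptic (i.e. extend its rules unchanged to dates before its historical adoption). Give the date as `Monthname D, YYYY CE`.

April 5, 1187 CE

Both dates share Julian Day Number 2154697; in the Gregorian calendar that is 5 April 1187 CE.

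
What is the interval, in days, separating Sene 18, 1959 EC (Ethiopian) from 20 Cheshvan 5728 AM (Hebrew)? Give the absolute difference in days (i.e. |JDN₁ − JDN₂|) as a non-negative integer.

151

JDN of the first date = 2439667.
JDN of the second date = 2439818.
|2439818 − 2439667| = 151.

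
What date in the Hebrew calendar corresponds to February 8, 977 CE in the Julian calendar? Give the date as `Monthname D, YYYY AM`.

Both dates share Julian Day Number 2077946; in the Hebrew calendar that is 16 Adar I 4737 AM.

Adar I 16, 4737 AM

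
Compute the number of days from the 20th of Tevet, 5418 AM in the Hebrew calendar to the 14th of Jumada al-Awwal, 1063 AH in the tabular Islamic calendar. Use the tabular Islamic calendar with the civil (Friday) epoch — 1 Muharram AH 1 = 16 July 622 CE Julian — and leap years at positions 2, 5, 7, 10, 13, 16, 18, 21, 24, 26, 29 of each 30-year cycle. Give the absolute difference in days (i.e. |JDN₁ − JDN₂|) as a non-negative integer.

First date → JDN 2326627; second date → JDN 2324908.
The interval is |2326627 − 2324908| = 1719 days.

1719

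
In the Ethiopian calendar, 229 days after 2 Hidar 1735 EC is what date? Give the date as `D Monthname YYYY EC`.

21 Sene 1735 EC

Counting 229 days forward from JDN 2357625 reaches JDN 2357854, which is 21 Sene 1735 EC.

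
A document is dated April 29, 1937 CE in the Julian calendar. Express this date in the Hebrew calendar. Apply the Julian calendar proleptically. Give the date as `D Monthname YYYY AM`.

The source date corresponds to 12 May 1937 in the Gregorian calendar (JDN 2428666).
That day falls on 2 Sivan 5697 AM in the Hebrew calendar.

2 Sivan 5697 AM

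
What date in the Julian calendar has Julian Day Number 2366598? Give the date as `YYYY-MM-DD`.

1767-05-24

The Gregorian equivalent of JDN 2366598 is 4 June 1767.
In the Julian calendar that day is 1767-05-24.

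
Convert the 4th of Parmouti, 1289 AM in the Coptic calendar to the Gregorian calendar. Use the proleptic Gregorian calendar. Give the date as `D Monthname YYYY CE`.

Both dates share Julian Day Number 2295685; in the Gregorian calendar that is 9 April 1573 CE.

9 April 1573 CE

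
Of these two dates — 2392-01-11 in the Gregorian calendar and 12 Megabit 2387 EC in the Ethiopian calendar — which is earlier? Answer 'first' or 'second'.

Converting both to JDN: 2594730 vs 2595898; the smaller is the first.

first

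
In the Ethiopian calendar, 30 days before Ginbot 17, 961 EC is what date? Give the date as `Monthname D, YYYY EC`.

Miyazya 17, 961 EC

JDN of Ginbot 17, 961 EC = 2075117.
2075117 − 30 = 2075087.
JDN 2075087 in the Ethiopian calendar is Miyazya 17, 961 EC.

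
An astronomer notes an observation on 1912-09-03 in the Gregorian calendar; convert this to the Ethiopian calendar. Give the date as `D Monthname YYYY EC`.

28 Nehase 1904 EC

Both dates share Julian Day Number 2419649; in the Ethiopian calendar that is 28 Nehase 1904 EC.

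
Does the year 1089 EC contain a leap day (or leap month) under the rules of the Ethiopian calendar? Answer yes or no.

1089 mod 4 = 1; in the Ethiopian calendar a year is leap when year mod 4 = 3, so it is a common year.

no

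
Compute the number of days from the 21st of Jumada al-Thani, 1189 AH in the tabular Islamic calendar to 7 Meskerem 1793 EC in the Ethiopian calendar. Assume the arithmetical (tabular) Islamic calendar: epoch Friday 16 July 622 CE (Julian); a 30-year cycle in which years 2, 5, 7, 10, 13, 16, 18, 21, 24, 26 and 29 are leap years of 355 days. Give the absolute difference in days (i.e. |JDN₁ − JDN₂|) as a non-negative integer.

9159

JDN of the first date = 2369596.
JDN of the second date = 2378755.
|2378755 − 2369596| = 9159.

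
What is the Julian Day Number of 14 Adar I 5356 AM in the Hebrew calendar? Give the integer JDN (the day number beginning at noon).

In the Gregorian calendar the same day is 13 February 1596.
JDN 2451545 is 1 January 2000 CE (Gregorian); the target day is −147515 days from there, so JDN = 2304030.

2304030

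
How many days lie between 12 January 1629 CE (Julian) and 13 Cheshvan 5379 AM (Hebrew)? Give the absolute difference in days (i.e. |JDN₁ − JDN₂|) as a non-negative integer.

JDN of the first date = 2316062.
JDN of the second date = 2312327.
|2312327 − 2316062| = 3735.

3735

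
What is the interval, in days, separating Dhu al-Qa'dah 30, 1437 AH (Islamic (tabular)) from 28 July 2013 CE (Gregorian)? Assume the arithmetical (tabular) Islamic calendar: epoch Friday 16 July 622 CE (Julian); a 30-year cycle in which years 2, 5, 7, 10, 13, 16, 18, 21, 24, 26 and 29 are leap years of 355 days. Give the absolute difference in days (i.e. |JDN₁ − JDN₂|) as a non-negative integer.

1133

JDN of the first date = 2457635.
JDN of the second date = 2456502.
|2456502 − 2457635| = 1133.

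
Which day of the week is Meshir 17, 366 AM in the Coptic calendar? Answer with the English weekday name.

Equivalently 14 February 650 Gregorian, JDN 1958512.
1958512 ≡ 3 (mod 7); counting from Monday = 0 gives Thursday.

Thursday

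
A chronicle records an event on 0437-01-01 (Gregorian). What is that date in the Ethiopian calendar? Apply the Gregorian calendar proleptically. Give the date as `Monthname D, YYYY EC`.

Julian Day Number of the source date = 1880672.
Converting JDN 1880672 to the Ethiopian calendar gives 5 Tir 429 EC.

Tir 5, 429 EC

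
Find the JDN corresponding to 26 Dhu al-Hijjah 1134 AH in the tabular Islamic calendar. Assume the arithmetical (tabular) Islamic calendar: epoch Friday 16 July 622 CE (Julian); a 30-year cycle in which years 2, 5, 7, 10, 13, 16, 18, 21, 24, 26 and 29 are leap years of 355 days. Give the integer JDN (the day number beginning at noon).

In the Gregorian calendar the same day is 7 October 1722.
JDN 2400001 is 17 November 1858 CE (Gregorian), MJD 0; the target day is −49714 days from there, so JDN = 2350287.

2350287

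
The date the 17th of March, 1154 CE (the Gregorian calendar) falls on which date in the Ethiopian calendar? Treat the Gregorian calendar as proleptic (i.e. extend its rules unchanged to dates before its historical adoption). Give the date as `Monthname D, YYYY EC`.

Julian Day Number of the source date = 2142625.
Converting JDN 2142625 to the Ethiopian calendar gives 14 Megabit 1146 EC.

Megabit 14, 1146 EC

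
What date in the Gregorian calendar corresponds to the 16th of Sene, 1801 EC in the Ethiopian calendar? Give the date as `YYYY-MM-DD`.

1809-06-22

Julian Day Number of the source date = 2381956.
Converting JDN 2381956 to the Gregorian calendar gives 22 June 1809 CE.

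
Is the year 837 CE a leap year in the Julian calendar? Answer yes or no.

no

837 mod 4 = 1, so it is a common year in the Julian calendar.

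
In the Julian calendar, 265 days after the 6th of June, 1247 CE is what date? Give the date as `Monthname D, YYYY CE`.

February 26, 1248 CE

Counting 265 days forward from JDN 2176681 reaches JDN 2176946, which is February 26, 1248 CE.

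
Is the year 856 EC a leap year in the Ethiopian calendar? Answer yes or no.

856 mod 4 = 0; in the Ethiopian calendar a year is leap when year mod 4 = 3, so it is a common year.

no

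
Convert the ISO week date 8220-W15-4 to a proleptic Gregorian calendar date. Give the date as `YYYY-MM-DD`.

ISO week 1 of 8220 is the week containing the first Thursday of 8220.
Week 15, day 4 (Thursday) lands on 8220-04-13.

8220-04-13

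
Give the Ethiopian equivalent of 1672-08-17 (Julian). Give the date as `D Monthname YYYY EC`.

Both dates share Julian Day Number 2331985; in the Ethiopian calendar that is 24 Nehase 1664 EC.

24 Nehase 1664 EC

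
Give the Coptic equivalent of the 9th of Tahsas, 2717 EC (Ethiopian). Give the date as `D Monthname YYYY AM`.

The source date corresponds to 24 December 2724 in the Gregorian calendar (JDN 2716338).
That day falls on 9 Koiak 2441 AM in the Coptic calendar.

9 Koiak 2441 AM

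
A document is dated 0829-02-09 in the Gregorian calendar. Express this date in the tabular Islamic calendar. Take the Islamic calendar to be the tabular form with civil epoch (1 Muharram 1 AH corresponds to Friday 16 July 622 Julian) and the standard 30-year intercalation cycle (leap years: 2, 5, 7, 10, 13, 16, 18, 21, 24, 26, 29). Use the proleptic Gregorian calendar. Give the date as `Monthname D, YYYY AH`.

Dhu al-Qa'dah 26, 213 AH

Both dates share Julian Day Number 2023886; in the tabular Islamic calendar that is 26 Dhu al-Qa'dah 213 AH.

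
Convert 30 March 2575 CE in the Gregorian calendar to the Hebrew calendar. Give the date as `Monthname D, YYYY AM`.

Adar II 16, 6335 AM

Julian Day Number of the source date = 2661648.
Converting JDN 2661648 to the Hebrew calendar gives 16 Adar II 6335 AM.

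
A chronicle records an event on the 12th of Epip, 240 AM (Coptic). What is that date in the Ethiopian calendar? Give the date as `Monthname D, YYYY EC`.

Hamle 12, 516 EC

The source date corresponds to 8 July 524 in the proleptic Gregorian calendar (JDN 1912636).
That day falls on 12 Hamle 516 EC in the Ethiopian calendar.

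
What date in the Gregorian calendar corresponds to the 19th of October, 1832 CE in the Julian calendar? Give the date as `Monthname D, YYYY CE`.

October 31, 1832 CE

At this point the Julian calendar is 12 days behind the Gregorian.
19 October 1832 Julian + 12 days → 31 October 1832 Gregorian.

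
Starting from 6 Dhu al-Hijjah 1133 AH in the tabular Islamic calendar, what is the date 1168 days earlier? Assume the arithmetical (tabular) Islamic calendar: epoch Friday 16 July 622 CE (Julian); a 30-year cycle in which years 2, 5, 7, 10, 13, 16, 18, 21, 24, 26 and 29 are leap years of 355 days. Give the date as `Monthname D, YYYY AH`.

Sha'ban 19, 1130 AH

The starting date is JDN 2349913; 2349913 − 1168 = 2348745.
JDN 2348745 corresponds to Sha'ban 19, 1130 AH.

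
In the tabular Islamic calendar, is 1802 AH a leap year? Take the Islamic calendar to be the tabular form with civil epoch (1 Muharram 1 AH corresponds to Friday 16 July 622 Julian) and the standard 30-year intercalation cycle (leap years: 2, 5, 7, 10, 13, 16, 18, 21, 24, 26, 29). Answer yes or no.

yes

Year 1802 AH is year 2 of its 30-year cycle; leap positions are 2, 5, 7, 10, 13, 16, 18, 21, 24, 26, 29, so it is a leap year (355 days).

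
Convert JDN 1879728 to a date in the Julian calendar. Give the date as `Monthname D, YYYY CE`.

JDN 1879728 is 2 June 434 in the proleptic Gregorian calendar.
In the Julian calendar that day is June 1, 434 CE.

June 1, 434 CE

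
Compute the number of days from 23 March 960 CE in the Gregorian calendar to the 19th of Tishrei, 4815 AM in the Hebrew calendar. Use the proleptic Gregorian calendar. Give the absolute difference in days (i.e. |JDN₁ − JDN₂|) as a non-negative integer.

34522

First date → JDN 2071775; second date → JDN 2106297.
The interval is |2071775 − 2106297| = 34522 days.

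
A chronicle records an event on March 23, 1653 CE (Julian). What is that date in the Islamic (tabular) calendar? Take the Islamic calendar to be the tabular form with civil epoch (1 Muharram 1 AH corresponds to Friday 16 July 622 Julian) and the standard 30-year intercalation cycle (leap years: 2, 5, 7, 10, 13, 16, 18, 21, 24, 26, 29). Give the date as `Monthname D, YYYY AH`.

Both dates share Julian Day Number 2324898; in the tabular Islamic calendar that is 4 Jumada al-Awwal 1063 AH.

Jumada al-Awwal 4, 1063 AH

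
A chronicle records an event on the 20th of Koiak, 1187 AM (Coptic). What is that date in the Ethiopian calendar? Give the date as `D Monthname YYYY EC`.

20 Tahsas 1463 EC

Julian Day Number of the source date = 2258325.
Converting JDN 2258325 to the Ethiopian calendar gives 20 Tahsas 1463 EC.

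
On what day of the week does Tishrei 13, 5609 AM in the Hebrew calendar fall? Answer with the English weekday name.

Tuesday

This is JDN 2396311 (10 October 1848 Gregorian).
JDN 2396311 mod 7 = 1, and JDN 0 was a Monday, so this is a Tuesday.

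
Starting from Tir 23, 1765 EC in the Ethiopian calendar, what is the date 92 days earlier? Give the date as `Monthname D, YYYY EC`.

The starting date is JDN 2368664; 2368664 − 92 = 2368572.
JDN 2368572 corresponds to Tikimt 21, 1765 EC.

Tikimt 21, 1765 EC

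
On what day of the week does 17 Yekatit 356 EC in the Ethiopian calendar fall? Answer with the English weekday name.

Thursday

This is JDN 1854051 (13 February 364 Gregorian).
JDN 1854051 mod 7 = 3, and JDN 0 was a Monday, so this is a Thursday.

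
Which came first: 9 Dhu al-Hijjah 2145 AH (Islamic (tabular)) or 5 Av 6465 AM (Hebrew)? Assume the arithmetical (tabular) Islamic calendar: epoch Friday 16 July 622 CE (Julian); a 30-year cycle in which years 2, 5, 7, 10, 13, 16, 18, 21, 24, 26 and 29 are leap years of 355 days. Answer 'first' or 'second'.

first

First date → JDN 2708535; second date → JDN 2709239.
JDN 2708535 < JDN 2709239, so the first date is earlier.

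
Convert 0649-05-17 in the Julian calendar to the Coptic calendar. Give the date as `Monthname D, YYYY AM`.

Pashons 22, 365 AM

The source date corresponds to 20 May 649 in the proleptic Gregorian calendar (JDN 1958242).
That day falls on 22 Pashons 365 AM in the Coptic calendar.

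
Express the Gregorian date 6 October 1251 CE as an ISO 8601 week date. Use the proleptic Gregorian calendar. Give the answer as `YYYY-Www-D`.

1251-W40-5

The weekday is Friday (ISO weekday 5).
That Friday belongs to ISO week 40 of ISO year 1251.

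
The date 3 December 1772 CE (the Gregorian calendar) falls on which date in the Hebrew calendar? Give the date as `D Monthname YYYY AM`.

7 Kislev 5533 AM

Both dates share Julian Day Number 2368607; in the Hebrew calendar that is 7 Kislev 5533 AM.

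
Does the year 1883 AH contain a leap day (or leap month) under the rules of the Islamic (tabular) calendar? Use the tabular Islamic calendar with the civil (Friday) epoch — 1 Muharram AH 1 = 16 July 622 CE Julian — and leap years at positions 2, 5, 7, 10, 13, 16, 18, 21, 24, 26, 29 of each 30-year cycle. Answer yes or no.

Year 1883 AH is year 23 of its 30-year cycle; leap positions are 2, 5, 7, 10, 13, 16, 18, 21, 24, 26, 29, so it is a common year (354 days).

no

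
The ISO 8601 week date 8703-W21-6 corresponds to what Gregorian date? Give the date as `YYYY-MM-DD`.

ISO week 1 of 8703 is the week containing the first Thursday of 8703.
Week 21, day 6 (Saturday) lands on 8703-05-23.

8703-05-23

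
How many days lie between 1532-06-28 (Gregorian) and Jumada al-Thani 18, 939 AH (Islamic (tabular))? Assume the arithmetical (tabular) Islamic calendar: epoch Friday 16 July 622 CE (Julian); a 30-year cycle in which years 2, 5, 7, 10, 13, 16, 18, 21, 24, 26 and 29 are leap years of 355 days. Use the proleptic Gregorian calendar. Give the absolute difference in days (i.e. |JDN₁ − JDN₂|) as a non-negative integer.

211

JDN of the first date = 2280790.
JDN of the second date = 2281001.
|2281001 − 2280790| = 211.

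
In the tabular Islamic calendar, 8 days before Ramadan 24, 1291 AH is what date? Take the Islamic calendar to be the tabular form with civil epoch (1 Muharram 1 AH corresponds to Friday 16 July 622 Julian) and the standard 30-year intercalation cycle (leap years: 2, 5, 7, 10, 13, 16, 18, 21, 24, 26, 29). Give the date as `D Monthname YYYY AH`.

The starting date is JDN 2405832; 2405832 − 8 = 2405824.
JDN 2405824 corresponds to 16 Ramadan 1291 AH.

16 Ramadan 1291 AH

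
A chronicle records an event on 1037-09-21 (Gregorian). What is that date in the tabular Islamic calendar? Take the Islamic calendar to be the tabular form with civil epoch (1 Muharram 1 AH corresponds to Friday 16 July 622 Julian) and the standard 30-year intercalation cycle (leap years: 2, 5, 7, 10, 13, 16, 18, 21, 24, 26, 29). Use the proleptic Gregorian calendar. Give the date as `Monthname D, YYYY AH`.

Both dates share Julian Day Number 2100080; in the tabular Islamic calendar that is 1 Dhu al-Hijjah 428 AH.

Dhu al-Hijjah 1, 428 AH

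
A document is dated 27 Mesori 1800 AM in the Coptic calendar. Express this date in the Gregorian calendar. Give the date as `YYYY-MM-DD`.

2084-09-02

Julian Day Number of the source date = 2482471.
Converting JDN 2482471 to the Gregorian calendar gives 2 September 2084 CE.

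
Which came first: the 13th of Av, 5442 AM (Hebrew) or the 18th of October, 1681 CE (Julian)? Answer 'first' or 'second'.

First date → JDN 2335627; second date → JDN 2335334.
JDN 2335334 < JDN 2335627, so the second date is earlier.

second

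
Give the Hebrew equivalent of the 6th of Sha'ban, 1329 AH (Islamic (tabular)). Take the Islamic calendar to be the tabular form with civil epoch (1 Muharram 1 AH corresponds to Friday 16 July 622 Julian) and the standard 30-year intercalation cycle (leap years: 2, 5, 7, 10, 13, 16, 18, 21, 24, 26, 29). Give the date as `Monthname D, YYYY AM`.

Av 8, 5671 AM

The source date corresponds to 2 August 1911 in the Gregorian calendar (JDN 2419251).
That day falls on 8 Av 5671 AM in the Hebrew calendar.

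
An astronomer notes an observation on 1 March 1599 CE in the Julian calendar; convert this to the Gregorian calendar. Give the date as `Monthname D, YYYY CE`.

For dates in this range the Gregorian date is 10 days ahead of the Julian.
1 March 1599 Julian + 10 days → 11 March 1599 Gregorian.

March 11, 1599 CE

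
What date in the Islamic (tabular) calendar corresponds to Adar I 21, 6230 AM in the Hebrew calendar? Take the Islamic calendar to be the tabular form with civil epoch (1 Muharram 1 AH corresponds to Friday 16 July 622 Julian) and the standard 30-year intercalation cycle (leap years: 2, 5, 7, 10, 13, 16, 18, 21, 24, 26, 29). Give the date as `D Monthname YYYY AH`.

Julian Day Number of the source date = 2623263.
Converting JDN 2623263 to the tabular Islamic calendar gives 21 Rabi' al-Thani 1905 AH.

21 Rabi' al-Thani 1905 AH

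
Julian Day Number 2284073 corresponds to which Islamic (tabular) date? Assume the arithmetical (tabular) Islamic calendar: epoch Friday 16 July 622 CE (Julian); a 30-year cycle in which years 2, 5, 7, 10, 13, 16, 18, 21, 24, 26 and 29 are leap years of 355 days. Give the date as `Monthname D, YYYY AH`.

Safar 19, 948 AH

JDN 2284073 is 24 June 1541 in the proleptic Gregorian calendar.
In the tabular Islamic calendar that day is Safar 19, 948 AH.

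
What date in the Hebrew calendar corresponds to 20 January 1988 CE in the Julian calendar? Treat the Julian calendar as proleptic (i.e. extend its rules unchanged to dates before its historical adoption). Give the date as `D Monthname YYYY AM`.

14 Shevat 5748 AM

Julian Day Number of the source date = 2447194.
Converting JDN 2447194 to the Hebrew calendar gives 14 Shevat 5748 AM.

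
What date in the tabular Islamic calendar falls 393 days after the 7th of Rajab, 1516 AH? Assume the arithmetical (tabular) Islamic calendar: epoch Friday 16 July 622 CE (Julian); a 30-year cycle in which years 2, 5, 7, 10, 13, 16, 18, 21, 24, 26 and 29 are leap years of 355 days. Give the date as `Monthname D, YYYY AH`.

Sha'ban 15, 1517 AH

Counting 393 days forward from JDN 2485488 reaches JDN 2485881, which is Sha'ban 15, 1517 AH.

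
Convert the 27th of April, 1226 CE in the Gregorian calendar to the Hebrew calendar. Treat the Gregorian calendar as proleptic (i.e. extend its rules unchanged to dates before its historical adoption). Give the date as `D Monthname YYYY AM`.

Julian Day Number of the source date = 2168964.
Converting JDN 2168964 to the Hebrew calendar gives 21 Nisan 4986 AM.

21 Nisan 4986 AM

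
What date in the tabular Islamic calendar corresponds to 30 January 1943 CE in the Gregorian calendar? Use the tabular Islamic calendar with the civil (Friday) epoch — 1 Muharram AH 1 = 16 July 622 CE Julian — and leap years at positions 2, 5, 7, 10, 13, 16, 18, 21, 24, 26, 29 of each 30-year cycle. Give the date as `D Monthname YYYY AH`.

Both dates share Julian Day Number 2430755; in the tabular Islamic calendar that is 23 Muharram 1362 AH.

23 Muharram 1362 AH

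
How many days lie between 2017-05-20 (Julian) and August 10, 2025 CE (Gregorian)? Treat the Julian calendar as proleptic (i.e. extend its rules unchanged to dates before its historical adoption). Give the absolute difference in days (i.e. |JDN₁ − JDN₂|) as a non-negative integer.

First date → JDN 2457907; second date → JDN 2460898.
The interval is |2457907 − 2460898| = 2991 days.

2991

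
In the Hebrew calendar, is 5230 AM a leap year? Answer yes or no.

Hebrew year 5230 is year 5 of its 19-year Metonic cycle; leap years are at positions 3, 6, 8, 11, 14, 17, 19, so it is a common year (12 months).

no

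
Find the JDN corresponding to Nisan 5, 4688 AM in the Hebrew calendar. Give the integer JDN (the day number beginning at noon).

2060098

In the proleptic Gregorian calendar the same day is 3 April 928.
JDN 2451545 is 1 January 2000 CE (Gregorian); the target day is −391447 days from there, so JDN = 2060098.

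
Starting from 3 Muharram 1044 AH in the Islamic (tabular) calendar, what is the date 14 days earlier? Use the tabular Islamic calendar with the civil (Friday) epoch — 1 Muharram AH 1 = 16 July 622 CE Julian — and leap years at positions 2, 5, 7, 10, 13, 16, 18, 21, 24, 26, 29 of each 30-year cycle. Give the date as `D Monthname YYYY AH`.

Counting 14 days back from JDN 2318046 reaches JDN 2318032, which is 18 Dhu al-Hijjah 1043 AH.

18 Dhu al-Hijjah 1043 AH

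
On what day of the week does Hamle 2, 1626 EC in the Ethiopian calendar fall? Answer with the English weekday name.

Equivalently 6 July 1634 Gregorian, JDN 2318053.
2318053 ≡ 3 (mod 7); counting from Monday = 0 gives Thursday.

Thursday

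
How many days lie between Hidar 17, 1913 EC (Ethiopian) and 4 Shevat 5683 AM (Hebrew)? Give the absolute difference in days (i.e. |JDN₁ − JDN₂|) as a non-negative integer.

786

First date → JDN 2422655; second date → JDN 2423441.
The interval is |2422655 − 2423441| = 786 days.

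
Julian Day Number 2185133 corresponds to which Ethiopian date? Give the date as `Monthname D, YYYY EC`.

Nehase 3, 1262 EC

JDN 2185133 is 3 August 1270 in the proleptic Gregorian calendar.
In the Ethiopian calendar that day is Nehase 3, 1262 EC.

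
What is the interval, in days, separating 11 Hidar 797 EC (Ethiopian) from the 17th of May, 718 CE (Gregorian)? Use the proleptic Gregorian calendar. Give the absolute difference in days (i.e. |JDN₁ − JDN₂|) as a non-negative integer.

First date → JDN 2015030; second date → JDN 1983440.
The interval is |2015030 − 1983440| = 31590 days.

31590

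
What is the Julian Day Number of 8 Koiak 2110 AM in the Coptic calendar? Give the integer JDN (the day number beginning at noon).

2595439

Equivalently 20 December 2393 (Gregorian).
JDN 2299161 is 15 October 1582 CE (Gregorian); the target day is +296278 days from there, so JDN = 2595439.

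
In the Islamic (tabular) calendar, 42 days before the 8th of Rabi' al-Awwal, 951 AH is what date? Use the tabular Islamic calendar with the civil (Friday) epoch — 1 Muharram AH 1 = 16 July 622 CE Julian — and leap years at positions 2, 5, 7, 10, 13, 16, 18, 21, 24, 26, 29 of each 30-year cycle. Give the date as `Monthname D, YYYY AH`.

Muharram 25, 951 AH

The starting date is JDN 2285154; 2285154 − 42 = 2285112.
JDN 2285112 corresponds to Muharram 25, 951 AH.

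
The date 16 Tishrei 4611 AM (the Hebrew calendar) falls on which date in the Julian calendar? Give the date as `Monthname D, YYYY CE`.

Julian Day Number of the source date = 2031789.
Converting JDN 2031789 to the Julian calendar gives 26 September 850 CE.

September 26, 850 CE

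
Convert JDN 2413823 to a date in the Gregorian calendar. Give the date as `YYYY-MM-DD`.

1896-09-20

JDN 2451545 is 1 Jan 2000; 2413823 is −37722 days from there.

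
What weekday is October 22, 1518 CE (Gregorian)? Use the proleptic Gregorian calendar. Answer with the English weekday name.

Since JDN mod 7 = 1 (0 = Monday), the day is Tuesday.

Tuesday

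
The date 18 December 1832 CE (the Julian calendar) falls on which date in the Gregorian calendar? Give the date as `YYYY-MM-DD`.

1832-12-30

For dates in this range the Gregorian date is 12 days ahead of the Julian.
18 December 1832 Julian + 12 days → 30 December 1832 Gregorian.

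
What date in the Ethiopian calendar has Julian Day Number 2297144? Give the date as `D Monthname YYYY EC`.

The proleptic Gregorian equivalent of JDN 2297144 is 7 April 1577.
In the Ethiopian calendar that day is 2 Miyazya 1569 EC.

2 Miyazya 1569 EC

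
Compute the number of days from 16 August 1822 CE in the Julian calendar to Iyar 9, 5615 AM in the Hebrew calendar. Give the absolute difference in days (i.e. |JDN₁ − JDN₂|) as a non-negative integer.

First date → JDN 2386771; second date → JDN 2398701.
The interval is |2386771 − 2398701| = 11930 days.

11930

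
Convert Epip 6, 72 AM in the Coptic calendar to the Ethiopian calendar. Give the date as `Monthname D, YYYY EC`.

Hamle 6, 348 EC

The source date corresponds to 1 July 356 in the proleptic Gregorian calendar (JDN 1851268).
That day falls on 6 Hamle 348 EC in the Ethiopian calendar.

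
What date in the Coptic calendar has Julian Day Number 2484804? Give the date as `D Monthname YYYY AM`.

14 Tobi 1807 AM

The Gregorian equivalent of JDN 2484804 is 22 January 2091.
In the Coptic calendar that day is 14 Tobi 1807 AM.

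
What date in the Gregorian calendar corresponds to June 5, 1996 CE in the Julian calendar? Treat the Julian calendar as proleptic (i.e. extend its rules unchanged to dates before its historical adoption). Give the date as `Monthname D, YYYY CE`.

June 18, 1996 CE

At this point the Julian calendar is 13 days behind the Gregorian.
5 June 1996 Julian + 13 days → 18 June 1996 Gregorian.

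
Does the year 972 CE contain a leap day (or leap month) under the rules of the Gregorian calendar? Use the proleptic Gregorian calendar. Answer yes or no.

yes

972 is divisible by 4 and not by 100, so it is a leap year.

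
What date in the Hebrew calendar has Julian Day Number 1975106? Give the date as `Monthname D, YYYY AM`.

JDN 1975106 is 22 July 695 in the proleptic Gregorian calendar.
In the Hebrew calendar that day is Av 1, 4455 AM.

Av 1, 4455 AM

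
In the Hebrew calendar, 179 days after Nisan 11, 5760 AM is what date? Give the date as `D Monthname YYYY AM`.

The starting date is JDN 2451651; 2451651 + 179 = 2451830.
JDN 2451830 corresponds to 13 Tishrei 5761 AM.

13 Tishrei 5761 AM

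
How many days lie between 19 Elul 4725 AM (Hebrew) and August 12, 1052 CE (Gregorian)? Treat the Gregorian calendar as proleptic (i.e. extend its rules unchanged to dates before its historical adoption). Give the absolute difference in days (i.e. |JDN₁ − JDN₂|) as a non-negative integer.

31763

First date → JDN 2073756; second date → JDN 2105519.
The interval is |2073756 − 2105519| = 31763 days.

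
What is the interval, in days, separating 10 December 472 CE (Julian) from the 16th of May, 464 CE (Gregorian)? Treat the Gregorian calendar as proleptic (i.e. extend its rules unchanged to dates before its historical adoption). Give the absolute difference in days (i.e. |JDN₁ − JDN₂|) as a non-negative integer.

3131

First date → JDN 1893800; second date → JDN 1890669.
The interval is |1893800 − 1890669| = 3131 days.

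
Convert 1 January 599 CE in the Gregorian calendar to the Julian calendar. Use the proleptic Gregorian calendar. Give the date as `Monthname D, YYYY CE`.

For dates in this range the Gregorian date is 2 days ahead of the Julian.
1 January 599 Gregorian − 2 days → 30 December 598 Julian.

December 30, 598 CE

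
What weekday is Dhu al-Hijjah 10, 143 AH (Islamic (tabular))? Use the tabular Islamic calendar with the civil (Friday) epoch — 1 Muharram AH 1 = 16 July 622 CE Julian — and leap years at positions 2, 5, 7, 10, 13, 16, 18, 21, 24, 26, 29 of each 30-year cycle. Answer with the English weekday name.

Sunday

In the proleptic Gregorian calendar this is 26 March 761 (JDN 1999094).
JDN 1999094 mod 7 = 6, and JDN 0 was a Monday, so this is a Sunday.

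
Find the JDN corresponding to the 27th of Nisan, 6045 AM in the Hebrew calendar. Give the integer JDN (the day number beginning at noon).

2555762

In the Gregorian calendar the same day is 3 May 2285.
JDN 2400001 is 17 November 1858 CE (Gregorian), MJD 0; the target day is +155761 days from there, so JDN = 2555762.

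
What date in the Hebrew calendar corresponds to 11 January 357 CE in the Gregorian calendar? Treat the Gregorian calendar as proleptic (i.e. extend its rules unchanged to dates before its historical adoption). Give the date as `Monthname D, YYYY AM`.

Shevat 3, 4117 AM

Julian Day Number of the source date = 1851462.
Converting JDN 1851462 to the Hebrew calendar gives 3 Shevat 4117 AM.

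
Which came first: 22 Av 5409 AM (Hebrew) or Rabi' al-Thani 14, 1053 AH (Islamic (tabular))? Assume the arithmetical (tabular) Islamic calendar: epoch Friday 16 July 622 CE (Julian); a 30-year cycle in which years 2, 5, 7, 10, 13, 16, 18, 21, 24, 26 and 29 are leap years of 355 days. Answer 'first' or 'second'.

The two dates have Julian Day Numbers 2323557 and 2321336 respectively.
Since 2321336 < 2323557, the second date comes first.

second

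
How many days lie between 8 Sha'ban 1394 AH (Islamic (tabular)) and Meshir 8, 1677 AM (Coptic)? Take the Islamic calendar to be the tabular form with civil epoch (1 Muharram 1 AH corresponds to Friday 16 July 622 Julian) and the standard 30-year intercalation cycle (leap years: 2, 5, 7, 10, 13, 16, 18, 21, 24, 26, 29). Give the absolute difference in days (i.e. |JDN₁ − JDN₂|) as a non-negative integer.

JDN of the first date = 2442287.
JDN of the second date = 2437346.
|2437346 − 2442287| = 4941.

4941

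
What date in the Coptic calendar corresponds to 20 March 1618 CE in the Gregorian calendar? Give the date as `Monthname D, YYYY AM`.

Paremhat 14, 1334 AM

Both dates share Julian Day Number 2312101; in the Coptic calendar that is 14 Paremhat 1334 AM.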